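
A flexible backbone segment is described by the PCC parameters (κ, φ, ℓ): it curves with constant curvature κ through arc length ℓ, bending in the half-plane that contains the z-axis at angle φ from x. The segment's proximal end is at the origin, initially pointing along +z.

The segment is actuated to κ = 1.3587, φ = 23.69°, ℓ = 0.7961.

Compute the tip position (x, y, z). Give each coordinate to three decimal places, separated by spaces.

0.357 0.157 0.650

θ = κ·ℓ = 1.3587 × 0.7961 = 1.08166 rad
ρ = (1 − cos θ)/κ = (1 − 0.46986)/1.3587 = 0.39018
z = sin θ / κ = 0.88274/1.3587 = 0.64969
x = ρ cos φ = 0.39018 × cos(23.69°) = 0.35730
y = ρ sin φ = 0.39018 × sin(23.69°) = 0.15677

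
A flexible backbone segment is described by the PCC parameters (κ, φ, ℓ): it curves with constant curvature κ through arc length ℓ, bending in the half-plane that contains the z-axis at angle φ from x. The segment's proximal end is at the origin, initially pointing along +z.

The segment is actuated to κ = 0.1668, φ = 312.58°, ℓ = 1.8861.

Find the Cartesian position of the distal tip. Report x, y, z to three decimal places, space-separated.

0.199 -0.217 1.855

θ = κ·ℓ = 0.1668 × 1.8861 = 0.31460 rad
ρ = (1 − cos θ)/κ = (1 − 0.95092)/0.1668 = 0.29425
z = sin θ / κ = 0.30944/0.1668 = 1.85514
x = ρ cos φ = 0.29425 × cos(312.58°) = 0.19909
y = ρ sin φ = 0.29425 × sin(312.58°) = -0.21666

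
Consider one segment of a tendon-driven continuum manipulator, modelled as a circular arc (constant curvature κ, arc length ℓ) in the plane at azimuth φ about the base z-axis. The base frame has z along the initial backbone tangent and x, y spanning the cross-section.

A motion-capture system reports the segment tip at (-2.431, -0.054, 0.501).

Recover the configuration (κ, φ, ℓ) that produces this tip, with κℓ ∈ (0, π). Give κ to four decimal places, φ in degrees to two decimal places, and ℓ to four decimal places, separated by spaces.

ρ = √(x²+y²) = √(-2.431² + -0.054²) = 2.43160
φ = atan2(y, x) mod 360° = atan2(-0.054, -2.431) = 181.2725°
|p|² = ρ² + z² = 2.43160² + 0.501² = 6.16368
κ = 2ρ / |p|² = 2×2.43160 / 6.16368 = 0.78901
θ = 2·atan2(ρ, z) = 2·atan2(2.43160, 0.501) = 2.73521 rad
ℓ = θ/κ = 2.73521/0.78901 = 3.46663

0.7890 181.27 3.4666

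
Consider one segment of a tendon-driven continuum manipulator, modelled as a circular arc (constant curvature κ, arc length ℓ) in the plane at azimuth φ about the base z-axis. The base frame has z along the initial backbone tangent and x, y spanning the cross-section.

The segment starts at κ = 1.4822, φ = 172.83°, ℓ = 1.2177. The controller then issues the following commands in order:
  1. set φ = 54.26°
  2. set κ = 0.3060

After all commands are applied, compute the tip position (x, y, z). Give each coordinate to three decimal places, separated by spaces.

initial: κ=1.4822, φ=172.83°, ℓ=1.2177
cmd 1: set φ=54.26° → (κ,φ,ℓ)=(1.4822,54.26°,1.2177) → tip=(0.4855,0.6746,0.6563)
cmd 2: set κ=0.3060 → (κ,φ,ℓ)=(0.3060,54.26°,1.2177) → tip=(0.1310,0.1820,1.1897)

0.131 0.182 1.190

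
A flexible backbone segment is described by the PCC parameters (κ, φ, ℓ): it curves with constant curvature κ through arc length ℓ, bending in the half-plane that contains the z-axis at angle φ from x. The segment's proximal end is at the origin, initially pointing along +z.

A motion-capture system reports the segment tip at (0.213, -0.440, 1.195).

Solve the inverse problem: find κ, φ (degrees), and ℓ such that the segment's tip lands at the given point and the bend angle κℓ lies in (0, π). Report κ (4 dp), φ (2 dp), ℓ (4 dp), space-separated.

ρ = √(x²+y²) = √(0.213² + -0.440²) = 0.48884
φ = atan2(y, x) mod 360° = atan2(-0.440, 0.213) = 295.8312°
|p|² = ρ² + z² = 0.48884² + 1.195² = 1.66699
κ = 2ρ / |p|² = 2×0.48884 / 1.66699 = 0.58650
θ = 2·atan2(ρ, z) = 2·atan2(0.48884, 1.195) = 0.77661 rad
ℓ = θ/κ = 0.77661/0.58650 = 1.32415

0.5865 295.83 1.3241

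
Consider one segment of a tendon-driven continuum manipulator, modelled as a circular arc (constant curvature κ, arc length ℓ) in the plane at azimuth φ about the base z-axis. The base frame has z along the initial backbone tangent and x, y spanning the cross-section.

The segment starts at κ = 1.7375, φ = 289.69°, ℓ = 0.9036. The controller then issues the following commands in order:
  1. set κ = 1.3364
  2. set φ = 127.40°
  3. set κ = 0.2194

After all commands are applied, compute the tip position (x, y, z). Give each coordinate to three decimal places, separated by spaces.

initial: κ=1.7375, φ=289.69°, ℓ=0.9036
cmd 1: set κ=1.3364 → (κ,φ,ℓ)=(1.3364,289.69°,0.9036) → tip=(0.1625,-0.4542,0.6995)
cmd 2: set φ=127.40° → (κ,φ,ℓ)=(1.3364,127.40°,0.9036) → tip=(-0.2930,0.3832,0.6995)
cmd 3: set κ=0.2194 → (κ,φ,ℓ)=(0.2194,127.40°,0.9036) → tip=(-0.0542,0.0709,0.8977)

-0.054 0.071 0.898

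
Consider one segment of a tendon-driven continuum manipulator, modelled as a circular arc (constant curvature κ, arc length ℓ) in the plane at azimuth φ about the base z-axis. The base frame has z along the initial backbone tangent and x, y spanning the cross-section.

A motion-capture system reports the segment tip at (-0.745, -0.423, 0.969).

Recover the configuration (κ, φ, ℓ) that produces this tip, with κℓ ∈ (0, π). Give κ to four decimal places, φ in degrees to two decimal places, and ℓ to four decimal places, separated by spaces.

ρ = √(x²+y²) = √(-0.745² + -0.423²) = 0.85671
φ = atan2(y, x) mod 360° = atan2(-0.423, -0.745) = 209.5873°
|p|² = ρ² + z² = 0.85671² + 0.969² = 1.67292
κ = 2ρ / |p|² = 2×0.85671 / 1.67292 = 1.02421
θ = 2·atan2(ρ, z) = 2·atan2(0.85671, 0.969) = 1.44794 rad
ℓ = θ/κ = 1.44794/1.02421 = 1.41371

1.0242 209.59 1.4137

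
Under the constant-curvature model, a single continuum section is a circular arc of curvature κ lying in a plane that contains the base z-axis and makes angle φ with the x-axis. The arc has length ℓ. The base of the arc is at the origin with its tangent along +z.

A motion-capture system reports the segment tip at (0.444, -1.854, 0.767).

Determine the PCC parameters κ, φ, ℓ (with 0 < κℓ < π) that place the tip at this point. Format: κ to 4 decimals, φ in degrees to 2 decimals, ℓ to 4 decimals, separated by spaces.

ρ = √(x²+y²) = √(0.444² + -1.854²) = 1.90642
φ = atan2(y, x) mod 360° = atan2(-1.854, 0.444) = 283.4677°
|p|² = ρ² + z² = 1.90642² + 0.767² = 4.22274
κ = 2ρ / |p|² = 2×1.90642 / 4.22274 = 0.90293
θ = 2·atan2(ρ, z) = 2·atan2(1.90642, 0.767) = 2.37658 rad
ℓ = θ/κ = 2.37658/0.90293 = 2.63207

0.9029 283.47 2.6321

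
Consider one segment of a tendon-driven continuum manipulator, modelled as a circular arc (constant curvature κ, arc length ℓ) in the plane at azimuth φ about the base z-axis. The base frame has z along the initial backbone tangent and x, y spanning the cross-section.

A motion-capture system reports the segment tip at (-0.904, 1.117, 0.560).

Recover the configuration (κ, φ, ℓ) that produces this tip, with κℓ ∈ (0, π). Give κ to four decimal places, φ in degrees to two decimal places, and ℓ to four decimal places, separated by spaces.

ρ = √(x²+y²) = √(-0.904² + 1.117²) = 1.43698
φ = atan2(y, x) mod 360° = atan2(1.117, -0.904) = 128.9836°
|p|² = ρ² + z² = 1.43698² + 0.560² = 2.37851
κ = 2ρ / |p|² = 2×1.43698 / 2.37851 = 1.20830
θ = 2·atan2(ρ, z) = 2·atan2(1.43698, 0.560) = 2.39839 rad
ℓ = θ/κ = 2.39839/1.20830 = 1.98492

1.2083 128.98 1.9849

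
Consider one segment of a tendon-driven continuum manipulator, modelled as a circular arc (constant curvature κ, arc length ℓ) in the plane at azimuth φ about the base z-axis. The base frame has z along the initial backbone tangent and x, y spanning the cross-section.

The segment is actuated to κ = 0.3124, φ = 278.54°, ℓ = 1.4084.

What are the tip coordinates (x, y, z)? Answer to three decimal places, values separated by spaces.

θ = κ·ℓ = 0.3124 × 1.4084 = 0.43998 rad
ρ = (1 − cos θ)/κ = (1 − 0.90476)/0.3124 = 0.30487
z = sin θ / κ = 0.42593/0.3124 = 1.36340
x = ρ cos φ = 0.30487 × cos(278.54°) = 0.04527
y = ρ sin φ = 0.30487 × sin(278.54°) = -0.30149

0.045 -0.301 1.363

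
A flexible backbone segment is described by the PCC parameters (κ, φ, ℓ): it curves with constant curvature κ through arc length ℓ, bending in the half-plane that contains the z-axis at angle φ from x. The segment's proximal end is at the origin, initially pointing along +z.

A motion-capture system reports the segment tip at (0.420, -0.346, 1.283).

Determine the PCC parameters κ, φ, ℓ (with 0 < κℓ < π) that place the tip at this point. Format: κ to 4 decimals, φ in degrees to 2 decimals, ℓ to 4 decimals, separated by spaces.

ρ = √(x²+y²) = √(0.420² + -0.346²) = 0.54417
φ = atan2(y, x) mod 360° = atan2(-0.346, 0.420) = 320.5180°
|p|² = ρ² + z² = 0.54417² + 1.283² = 1.94220
κ = 2ρ / |p|² = 2×0.54417 / 1.94220 = 0.56036
θ = 2·atan2(ρ, z) = 2·atan2(0.54417, 1.283) = 0.80228 rad
ℓ = θ/κ = 0.80228/0.56036 = 1.43172

0.5604 320.52 1.4317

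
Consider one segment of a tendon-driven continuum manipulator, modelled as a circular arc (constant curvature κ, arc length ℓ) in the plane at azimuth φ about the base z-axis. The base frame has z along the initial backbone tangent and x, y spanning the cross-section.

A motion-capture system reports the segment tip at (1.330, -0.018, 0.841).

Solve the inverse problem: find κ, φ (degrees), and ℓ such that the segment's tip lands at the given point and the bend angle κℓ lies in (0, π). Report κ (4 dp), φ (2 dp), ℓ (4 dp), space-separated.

1.0742 359.22 1.8749

ρ = √(x²+y²) = √(1.330² + -0.018²) = 1.33012
φ = atan2(y, x) mod 360° = atan2(-0.018, 1.330) = 359.2246°
|p|² = ρ² + z² = 1.33012² + 0.841² = 2.47651
κ = 2ρ / |p|² = 2×1.33012 / 2.47651 = 1.07419
θ = 2·atan2(ρ, z) = 2·atan2(1.33012, 0.841) = 2.01397 rad
ℓ = θ/κ = 2.01397/1.07419 = 1.87487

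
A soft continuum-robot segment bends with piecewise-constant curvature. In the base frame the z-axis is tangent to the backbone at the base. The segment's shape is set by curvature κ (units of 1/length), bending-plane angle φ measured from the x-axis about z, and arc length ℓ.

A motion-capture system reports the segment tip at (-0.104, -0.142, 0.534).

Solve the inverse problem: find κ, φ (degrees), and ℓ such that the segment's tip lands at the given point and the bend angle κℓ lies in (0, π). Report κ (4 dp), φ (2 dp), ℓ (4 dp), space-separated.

ρ = √(x²+y²) = √(-0.104² + -0.142²) = 0.17601
φ = atan2(y, x) mod 360° = atan2(-0.142, -0.104) = 233.7812°
|p|² = ρ² + z² = 0.17601² + 0.534² = 0.31614
κ = 2ρ / |p|² = 2×0.17601 / 0.31614 = 1.11352
θ = 2·atan2(ρ, z) = 2·atan2(0.17601, 0.534) = 0.63679 rad
ℓ = θ/κ = 0.63679/1.11352 = 0.57187

1.1135 233.78 0.5719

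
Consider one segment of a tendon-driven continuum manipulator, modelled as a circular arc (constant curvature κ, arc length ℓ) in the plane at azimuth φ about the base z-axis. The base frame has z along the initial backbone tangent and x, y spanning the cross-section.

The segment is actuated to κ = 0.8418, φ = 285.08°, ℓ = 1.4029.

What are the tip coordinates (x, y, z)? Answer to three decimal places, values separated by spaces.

θ = κ·ℓ = 0.8418 × 1.4029 = 1.18096 rad
ρ = (1 − cos θ)/κ = (1 − 0.38004)/0.8418 = 0.73647
z = sin θ / κ = 0.92497/0.8418 = 1.09880
x = ρ cos φ = 0.73647 × cos(285.08°) = 0.19161
y = ρ sin φ = 0.73647 × sin(285.08°) = -0.71111

0.192 -0.711 1.099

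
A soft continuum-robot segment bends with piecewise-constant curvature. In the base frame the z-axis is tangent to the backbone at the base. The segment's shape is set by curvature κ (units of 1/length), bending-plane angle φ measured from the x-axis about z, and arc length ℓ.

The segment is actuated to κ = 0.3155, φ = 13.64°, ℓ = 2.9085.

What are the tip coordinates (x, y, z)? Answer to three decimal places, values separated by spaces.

θ = κ·ℓ = 0.3155 × 2.9085 = 0.91763 rad
ρ = (1 − cos θ)/κ = (1 − 0.60770)/0.3155 = 1.24341
z = sin θ / κ = 0.79416/0.3155 = 2.51716
x = ρ cos φ = 1.24341 × cos(13.64°) = 1.20835
y = ρ sin φ = 1.24341 × sin(13.64°) = 0.29322

1.208 0.293 2.517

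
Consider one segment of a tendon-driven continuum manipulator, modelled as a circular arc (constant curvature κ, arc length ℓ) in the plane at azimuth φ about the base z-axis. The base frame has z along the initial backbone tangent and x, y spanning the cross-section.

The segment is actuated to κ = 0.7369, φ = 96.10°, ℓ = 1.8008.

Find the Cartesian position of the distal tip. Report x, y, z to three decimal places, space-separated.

θ = κ·ℓ = 0.7369 × 1.8008 = 1.32701 rad
ρ = (1 − cos θ)/κ = (1 − 0.24138)/0.7369 = 1.02948
z = sin θ / κ = 0.97043/0.7369 = 1.31691
x = ρ cos φ = 1.02948 × cos(96.10°) = -0.10940
y = ρ sin φ = 1.02948 × sin(96.10°) = 1.02365

-0.109 1.024 1.317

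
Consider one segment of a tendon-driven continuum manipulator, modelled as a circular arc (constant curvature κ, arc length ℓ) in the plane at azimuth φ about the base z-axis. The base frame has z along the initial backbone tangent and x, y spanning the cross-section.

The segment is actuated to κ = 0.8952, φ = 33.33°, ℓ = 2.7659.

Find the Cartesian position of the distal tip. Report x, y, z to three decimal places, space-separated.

θ = κ·ℓ = 0.8952 × 2.7659 = 2.47603 rad
ρ = (1 − cos θ)/κ = (1 − -0.78657)/0.8952 = 1.99572
z = sin θ / κ = 0.61750/0.8952 = 0.68979
x = ρ cos φ = 1.99572 × cos(33.33°) = 1.66747
y = ρ sin φ = 1.99572 × sin(33.33°) = 1.09657

1.667 1.097 0.690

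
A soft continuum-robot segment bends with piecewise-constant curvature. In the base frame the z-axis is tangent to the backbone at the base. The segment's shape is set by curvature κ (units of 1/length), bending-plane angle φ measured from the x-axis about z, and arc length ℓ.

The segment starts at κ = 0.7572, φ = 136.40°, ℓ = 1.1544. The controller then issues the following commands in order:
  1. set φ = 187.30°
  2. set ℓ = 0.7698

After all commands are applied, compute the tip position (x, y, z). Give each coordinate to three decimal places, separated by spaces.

-0.216 -0.028 0.727

initial: κ=0.7572, φ=136.40°, ℓ=1.1544
cmd 1: set φ=187.30° → (κ,φ,ℓ)=(0.7572,187.30°,1.1544) → tip=(-0.4694,-0.0601,1.0129)
cmd 2: set ℓ=0.7698 → (κ,φ,ℓ)=(0.7572,187.30°,0.7698) → tip=(-0.2163,-0.0277,0.7269)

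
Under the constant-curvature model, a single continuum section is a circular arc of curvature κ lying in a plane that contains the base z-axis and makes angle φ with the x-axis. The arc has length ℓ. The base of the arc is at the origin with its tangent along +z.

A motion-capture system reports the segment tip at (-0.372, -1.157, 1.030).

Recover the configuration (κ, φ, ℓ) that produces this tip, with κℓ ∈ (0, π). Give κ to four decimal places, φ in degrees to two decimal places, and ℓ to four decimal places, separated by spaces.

ρ = √(x²+y²) = √(-0.372² + -1.157²) = 1.21533
φ = atan2(y, x) mod 360° = atan2(-1.157, -0.372) = 252.1763°
|p|² = ρ² + z² = 1.21533² + 1.030² = 2.53793
κ = 2ρ / |p|² = 2×1.21533 / 2.53793 = 0.95773
θ = 2·atan2(ρ, z) = 2·atan2(1.21533, 1.030) = 1.73551 rad
ℓ = θ/κ = 1.73551/0.95773 = 1.81210

0.9577 252.18 1.8121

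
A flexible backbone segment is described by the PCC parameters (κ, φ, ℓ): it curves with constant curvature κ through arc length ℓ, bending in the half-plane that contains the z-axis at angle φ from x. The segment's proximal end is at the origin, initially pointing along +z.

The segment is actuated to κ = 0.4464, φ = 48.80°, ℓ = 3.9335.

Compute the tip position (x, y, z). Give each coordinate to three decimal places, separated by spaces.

1.747 1.996 2.202

θ = κ·ℓ = 0.4464 × 3.9335 = 1.75591 rad
ρ = (1 − cos θ)/κ = (1 − -0.18406)/0.4464 = 2.65247
z = sin θ / κ = 0.98291/0.4464 = 2.20187
x = ρ cos φ = 2.65247 × cos(48.80°) = 1.74715
y = ρ sin φ = 2.65247 × sin(48.80°) = 1.99576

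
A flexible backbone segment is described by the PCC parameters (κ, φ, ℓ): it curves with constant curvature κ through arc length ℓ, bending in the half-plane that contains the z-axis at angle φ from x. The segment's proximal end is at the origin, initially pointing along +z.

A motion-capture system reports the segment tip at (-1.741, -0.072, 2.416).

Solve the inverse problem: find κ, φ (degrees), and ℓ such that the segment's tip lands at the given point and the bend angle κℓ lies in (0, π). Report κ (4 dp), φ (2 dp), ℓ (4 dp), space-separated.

ρ = √(x²+y²) = √(-1.741² + -0.072²) = 1.74249
φ = atan2(y, x) mod 360° = atan2(-0.072, -1.741) = 182.3681°
|p|² = ρ² + z² = 1.74249² + 2.416² = 8.87332
κ = 2ρ / |p|² = 2×1.74249 / 8.87332 = 0.39275
θ = 2·atan2(ρ, z) = 2·atan2(1.74249, 2.416) = 1.24966 rad
ℓ = θ/κ = 1.24966/0.39275 = 3.18185

0.3927 182.37 3.1818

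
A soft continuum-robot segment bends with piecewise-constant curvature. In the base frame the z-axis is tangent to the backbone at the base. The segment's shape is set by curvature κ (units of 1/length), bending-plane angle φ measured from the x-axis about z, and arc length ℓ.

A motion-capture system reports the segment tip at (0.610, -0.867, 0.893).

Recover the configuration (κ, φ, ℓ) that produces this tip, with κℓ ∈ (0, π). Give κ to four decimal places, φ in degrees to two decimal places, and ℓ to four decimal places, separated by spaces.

1.1035 305.13 1.5781

ρ = √(x²+y²) = √(0.610² + -0.867²) = 1.06009
φ = atan2(y, x) mod 360° = atan2(-0.867, 0.610) = 305.1293°
|p|² = ρ² + z² = 1.06009² + 0.893² = 1.92124
κ = 2ρ / |p|² = 2×1.06009 / 1.92124 = 1.10355
θ = 2·atan2(ρ, z) = 2·atan2(1.06009, 0.893) = 1.74148 rad
ℓ = θ/κ = 1.74148/1.10355 = 1.57808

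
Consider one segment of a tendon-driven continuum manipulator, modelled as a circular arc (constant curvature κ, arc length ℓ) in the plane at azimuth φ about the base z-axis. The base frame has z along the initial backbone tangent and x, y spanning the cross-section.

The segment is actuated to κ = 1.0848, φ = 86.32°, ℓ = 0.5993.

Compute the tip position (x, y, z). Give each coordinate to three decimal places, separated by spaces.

0.012 0.188 0.558

θ = κ·ℓ = 1.0848 × 0.5993 = 0.65012 rad
ρ = (1 − cos θ)/κ = (1 − 0.79601)/1.0848 = 0.18804
z = sin θ / κ = 0.60528/1.0848 = 0.55797
x = ρ cos φ = 0.18804 × cos(86.32°) = 0.01207
y = ρ sin φ = 0.18804 × sin(86.32°) = 0.18766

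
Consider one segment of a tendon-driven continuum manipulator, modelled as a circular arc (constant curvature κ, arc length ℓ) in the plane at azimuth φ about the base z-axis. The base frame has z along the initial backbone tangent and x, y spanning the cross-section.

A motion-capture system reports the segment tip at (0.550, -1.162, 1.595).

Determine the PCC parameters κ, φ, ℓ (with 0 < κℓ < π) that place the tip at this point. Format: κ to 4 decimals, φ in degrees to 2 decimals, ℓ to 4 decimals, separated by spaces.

ρ = √(x²+y²) = √(0.550² + -1.162²) = 1.28559
φ = atan2(y, x) mod 360° = atan2(-1.162, 0.550) = 295.3292°
|p|² = ρ² + z² = 1.28559² + 1.595² = 4.19677
κ = 2ρ / |p|² = 2×1.28559 / 4.19677 = 0.61266
θ = 2·atan2(ρ, z) = 2·atan2(1.28559, 1.595) = 1.35679 rad
ℓ = θ/κ = 1.35679/0.61266 = 2.21460

0.6127 295.33 2.2146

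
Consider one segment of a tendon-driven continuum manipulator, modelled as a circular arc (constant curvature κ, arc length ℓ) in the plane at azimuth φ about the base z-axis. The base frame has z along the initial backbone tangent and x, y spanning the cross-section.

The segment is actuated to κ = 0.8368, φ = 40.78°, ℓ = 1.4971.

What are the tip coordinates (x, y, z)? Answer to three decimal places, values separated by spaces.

θ = κ·ℓ = 0.8368 × 1.4971 = 1.25277 rad
ρ = (1 − cos θ)/κ = (1 − 0.31269)/0.8368 = 0.82136
z = sin θ / κ = 0.94986/0.8368 = 1.13510
x = ρ cos φ = 0.82136 × cos(40.78°) = 0.62195
y = ρ sin φ = 0.82136 × sin(40.78°) = 0.53647

0.622 0.536 1.135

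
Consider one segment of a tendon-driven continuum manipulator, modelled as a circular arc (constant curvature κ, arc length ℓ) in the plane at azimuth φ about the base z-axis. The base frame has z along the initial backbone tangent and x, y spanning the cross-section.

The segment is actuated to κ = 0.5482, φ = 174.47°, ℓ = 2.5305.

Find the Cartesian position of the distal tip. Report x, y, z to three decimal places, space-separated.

θ = κ·ℓ = 0.5482 × 2.5305 = 1.38722 rad
ρ = (1 − cos θ)/κ = (1 − 0.18255)/0.5482 = 1.49116
z = sin θ / κ = 0.98320/0.5482 = 1.79350
x = ρ cos φ = 1.49116 × cos(174.47°) = -1.48422
y = ρ sin φ = 1.49116 × sin(174.47°) = 0.14370

-1.484 0.144 1.794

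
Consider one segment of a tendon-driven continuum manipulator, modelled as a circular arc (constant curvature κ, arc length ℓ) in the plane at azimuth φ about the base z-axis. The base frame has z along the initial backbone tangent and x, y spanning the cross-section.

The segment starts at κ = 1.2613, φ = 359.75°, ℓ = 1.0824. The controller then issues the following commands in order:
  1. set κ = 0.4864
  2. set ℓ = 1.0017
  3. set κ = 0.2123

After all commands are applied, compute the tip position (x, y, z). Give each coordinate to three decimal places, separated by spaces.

initial: κ=1.2613, φ=359.75°, ℓ=1.0824
cmd 1: set κ=0.4864 → (κ,φ,ℓ)=(0.4864,359.75°,1.0824) → tip=(0.2784,-0.0012,1.0331)
cmd 2: set ℓ=1.0017 → (κ,φ,ℓ)=(0.4864,359.75°,1.0017) → tip=(0.2392,-0.0010,0.9625)
cmd 3: set κ=0.2123 → (κ,φ,ℓ)=(0.2123,359.75°,1.0017) → tip=(0.1061,-0.0005,0.9942)

0.106 -0.000 0.994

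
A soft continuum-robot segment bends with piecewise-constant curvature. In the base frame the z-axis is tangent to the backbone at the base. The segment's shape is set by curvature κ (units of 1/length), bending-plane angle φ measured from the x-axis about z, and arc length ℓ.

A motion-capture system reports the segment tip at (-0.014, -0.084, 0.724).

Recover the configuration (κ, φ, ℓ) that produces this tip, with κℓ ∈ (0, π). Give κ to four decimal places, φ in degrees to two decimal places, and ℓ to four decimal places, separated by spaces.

ρ = √(x²+y²) = √(-0.014² + -0.084²) = 0.08516
φ = atan2(y, x) mod 360° = atan2(-0.084, -0.014) = 260.5377°
|p|² = ρ² + z² = 0.08516² + 0.724² = 0.53143
κ = 2ρ / |p|² = 2×0.08516 / 0.53143 = 0.32049
θ = 2·atan2(ρ, z) = 2·atan2(0.08516, 0.724) = 0.23417 rad
ℓ = θ/κ = 0.23417/0.32049 = 0.73066

0.3205 260.54 0.7307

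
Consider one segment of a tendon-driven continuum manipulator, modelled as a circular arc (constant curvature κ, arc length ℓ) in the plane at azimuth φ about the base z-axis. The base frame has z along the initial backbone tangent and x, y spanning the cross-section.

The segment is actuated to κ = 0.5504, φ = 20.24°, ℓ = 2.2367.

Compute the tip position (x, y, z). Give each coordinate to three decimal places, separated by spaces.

θ = κ·ℓ = 0.5504 × 2.2367 = 1.23108 rad
ρ = (1 − cos θ)/κ = (1 − 0.33322)/0.5504 = 1.21145
z = sin θ / κ = 0.94285/0.5504 = 1.71303
x = ρ cos φ = 1.21145 × cos(20.24°) = 1.13664
y = ρ sin φ = 1.21145 × sin(20.24°) = 0.41910

1.137 0.419 1.713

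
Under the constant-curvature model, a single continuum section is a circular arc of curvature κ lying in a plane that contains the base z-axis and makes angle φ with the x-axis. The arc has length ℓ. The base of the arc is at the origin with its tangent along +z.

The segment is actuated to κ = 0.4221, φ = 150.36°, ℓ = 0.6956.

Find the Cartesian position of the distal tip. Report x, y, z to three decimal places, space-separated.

θ = κ·ℓ = 0.4221 × 0.6956 = 0.29361 rad
ρ = (1 − cos θ)/κ = (1 − 0.95720)/0.4221 = 0.10139
z = sin θ / κ = 0.28941/0.4221 = 0.68565
x = ρ cos φ = 0.10139 × cos(150.36°) = -0.08812
y = ρ sin φ = 0.10139 × sin(150.36°) = 0.05014

-0.088 0.050 0.686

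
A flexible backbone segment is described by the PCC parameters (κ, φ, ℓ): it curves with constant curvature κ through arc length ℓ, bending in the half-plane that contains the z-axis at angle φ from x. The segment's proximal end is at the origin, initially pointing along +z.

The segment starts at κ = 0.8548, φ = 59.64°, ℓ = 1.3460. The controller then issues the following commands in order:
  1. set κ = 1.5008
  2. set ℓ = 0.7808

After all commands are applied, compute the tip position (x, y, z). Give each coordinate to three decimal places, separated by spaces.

0.206 0.352 0.614

initial: κ=0.8548, φ=59.64°, ℓ=1.3460
cmd 1: set κ=1.5008 → (κ,φ,ℓ)=(1.5008,59.64°,1.3460) → tip=(0.4830,0.8246,0.6002)
cmd 2: set ℓ=0.7808 → (κ,φ,ℓ)=(1.5008,59.64°,0.7808) → tip=(0.2059,0.3516,0.6140)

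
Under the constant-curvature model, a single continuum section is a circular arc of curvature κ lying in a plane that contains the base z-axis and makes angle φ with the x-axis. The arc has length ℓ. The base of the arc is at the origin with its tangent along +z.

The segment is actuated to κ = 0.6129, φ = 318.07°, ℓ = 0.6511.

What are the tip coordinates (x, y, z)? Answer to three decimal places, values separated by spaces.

θ = κ·ℓ = 0.6129 × 0.6511 = 0.39906 rad
ρ = (1 − cos θ)/κ = (1 − 0.92143)/0.6129 = 0.12820
z = sin θ / κ = 0.38855/0.6129 = 0.63396
x = ρ cos φ = 0.12820 × cos(318.07°) = 0.09538
y = ρ sin φ = 0.12820 × sin(318.07°) = -0.08567

0.095 -0.086 0.634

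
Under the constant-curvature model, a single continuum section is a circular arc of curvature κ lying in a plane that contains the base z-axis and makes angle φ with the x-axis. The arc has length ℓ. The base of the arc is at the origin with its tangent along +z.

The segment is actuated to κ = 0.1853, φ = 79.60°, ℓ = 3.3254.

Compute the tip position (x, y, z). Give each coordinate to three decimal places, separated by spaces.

0.179 0.976 3.119

θ = κ·ℓ = 0.1853 × 3.3254 = 0.61620 rad
ρ = (1 − cos θ)/κ = (1 − 0.81608)/0.1853 = 0.99254
z = sin θ / κ = 0.57794/0.1853 = 3.11892
x = ρ cos φ = 0.99254 × cos(79.60°) = 0.17917
y = ρ sin φ = 0.99254 × sin(79.60°) = 0.97623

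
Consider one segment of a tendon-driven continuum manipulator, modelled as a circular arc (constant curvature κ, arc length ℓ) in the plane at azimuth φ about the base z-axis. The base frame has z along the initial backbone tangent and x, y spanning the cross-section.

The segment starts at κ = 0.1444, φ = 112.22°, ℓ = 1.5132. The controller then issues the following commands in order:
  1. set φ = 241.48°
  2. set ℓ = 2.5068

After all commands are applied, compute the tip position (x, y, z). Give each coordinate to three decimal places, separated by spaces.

-0.214 -0.394 2.452

initial: κ=0.1444, φ=112.22°, ℓ=1.5132
cmd 1: set φ=241.48° → (κ,φ,ℓ)=(0.1444,241.48°,1.5132) → tip=(-0.0786,-0.1447,1.5012)
cmd 2: set ℓ=2.5068 → (κ,φ,ℓ)=(0.1444,241.48°,2.5068) → tip=(-0.2143,-0.3943,2.4524)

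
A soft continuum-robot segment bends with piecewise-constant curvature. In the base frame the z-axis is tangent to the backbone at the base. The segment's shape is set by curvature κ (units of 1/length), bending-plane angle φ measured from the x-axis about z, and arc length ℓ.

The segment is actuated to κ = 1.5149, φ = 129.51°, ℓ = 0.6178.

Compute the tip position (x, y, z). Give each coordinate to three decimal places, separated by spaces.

θ = κ·ℓ = 1.5149 × 0.6178 = 0.93591 rad
ρ = (1 − cos θ)/κ = (1 − 0.59309)/1.5149 = 0.26861
z = sin θ / κ = 0.80514/1.5149 = 0.53148
x = ρ cos φ = 0.26861 × cos(129.51°) = -0.17089
y = ρ sin φ = 0.26861 × sin(129.51°) = 0.20723

-0.171 0.207 0.531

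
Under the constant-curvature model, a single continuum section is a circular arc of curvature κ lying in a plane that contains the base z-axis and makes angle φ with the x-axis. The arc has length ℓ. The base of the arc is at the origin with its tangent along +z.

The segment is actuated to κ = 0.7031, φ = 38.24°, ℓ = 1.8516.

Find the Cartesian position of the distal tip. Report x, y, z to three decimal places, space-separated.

0.820 0.646 1.371

θ = κ·ℓ = 0.7031 × 1.8516 = 1.30186 rad
ρ = (1 − cos θ)/κ = (1 − 0.26571)/0.7031 = 1.04437
z = sin θ / κ = 0.96405/0.7031 = 1.37115
x = ρ cos φ = 1.04437 × cos(38.24°) = 0.82027
y = ρ sin φ = 1.04437 × sin(38.24°) = 0.64642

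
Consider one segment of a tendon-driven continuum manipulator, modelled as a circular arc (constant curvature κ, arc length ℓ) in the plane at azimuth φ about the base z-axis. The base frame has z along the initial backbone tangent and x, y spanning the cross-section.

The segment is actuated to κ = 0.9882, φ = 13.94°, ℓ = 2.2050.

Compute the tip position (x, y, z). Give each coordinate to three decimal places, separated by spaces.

θ = κ·ℓ = 0.9882 × 2.2050 = 2.17898 rad
ρ = (1 − cos θ)/κ = (1 − -0.57138)/0.9882 = 1.59014
z = sin θ / κ = 0.82069/0.9882 = 0.83049
x = ρ cos φ = 1.59014 × cos(13.94°) = 1.54331
y = ρ sin φ = 1.59014 × sin(13.94°) = 0.38307

1.543 0.383 0.830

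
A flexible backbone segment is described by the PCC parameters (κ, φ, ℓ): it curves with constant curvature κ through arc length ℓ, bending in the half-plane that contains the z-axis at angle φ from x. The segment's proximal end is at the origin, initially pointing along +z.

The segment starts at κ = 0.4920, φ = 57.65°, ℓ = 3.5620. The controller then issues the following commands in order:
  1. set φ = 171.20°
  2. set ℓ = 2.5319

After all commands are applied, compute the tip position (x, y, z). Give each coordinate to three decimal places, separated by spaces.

initial: κ=0.4920, φ=57.65°, ℓ=3.5620
cmd 1: set φ=171.20° → (κ,φ,ℓ)=(0.4920,171.20°,3.5620) → tip=(-2.3716,0.3671,1.9991)
cmd 2: set ℓ=2.5319 → (κ,φ,ℓ)=(0.4920,171.20°,2.5319) → tip=(-1.3670,0.2116,1.9261)

-1.367 0.212 1.926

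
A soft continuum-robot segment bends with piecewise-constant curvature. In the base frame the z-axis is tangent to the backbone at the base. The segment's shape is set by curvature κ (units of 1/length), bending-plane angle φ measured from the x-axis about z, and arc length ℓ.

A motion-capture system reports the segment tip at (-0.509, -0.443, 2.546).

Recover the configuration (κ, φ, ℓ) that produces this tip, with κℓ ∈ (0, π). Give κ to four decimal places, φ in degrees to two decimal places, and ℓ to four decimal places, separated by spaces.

ρ = √(x²+y²) = √(-0.509² + -0.443²) = 0.67478
φ = atan2(y, x) mod 360° = atan2(-0.443, -0.509) = 221.0342°
|p|² = ρ² + z² = 0.67478² + 2.546² = 6.93745
κ = 2ρ / |p|² = 2×0.67478 / 6.93745 = 0.19453
θ = 2·atan2(ρ, z) = 2·atan2(0.67478, 2.546) = 0.51816 rad
ℓ = θ/κ = 0.51816/0.19453 = 2.66360

0.1945 221.03 2.6636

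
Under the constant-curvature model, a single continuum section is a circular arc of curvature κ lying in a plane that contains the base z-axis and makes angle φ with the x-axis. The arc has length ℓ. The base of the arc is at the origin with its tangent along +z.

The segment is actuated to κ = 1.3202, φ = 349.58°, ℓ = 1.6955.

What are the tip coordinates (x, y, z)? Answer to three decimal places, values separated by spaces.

θ = κ·ℓ = 1.3202 × 1.6955 = 2.23840 rad
ρ = (1 − cos θ)/κ = (1 − -0.61911)/1.3202 = 1.22641
z = sin θ / κ = 0.78531/1.3202 = 0.59484
x = ρ cos φ = 1.22641 × cos(349.58°) = 1.20618
y = ρ sin φ = 1.22641 × sin(349.58°) = -0.22181

1.206 -0.222 0.595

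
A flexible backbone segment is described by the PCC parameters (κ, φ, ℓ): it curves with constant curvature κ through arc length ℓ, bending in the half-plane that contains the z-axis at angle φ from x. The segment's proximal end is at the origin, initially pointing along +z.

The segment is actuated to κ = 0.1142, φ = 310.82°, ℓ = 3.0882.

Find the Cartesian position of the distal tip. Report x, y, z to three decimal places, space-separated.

θ = κ·ℓ = 0.1142 × 3.0882 = 0.35267 rad
ρ = (1 − cos θ)/κ = (1 − 0.93845)/0.1142 = 0.53894
z = sin θ / κ = 0.34541/0.1142 = 3.02458
x = ρ cos φ = 0.53894 × cos(310.82°) = 0.35230
y = ρ sin φ = 0.53894 × sin(310.82°) = -0.40785

0.352 -0.408 3.025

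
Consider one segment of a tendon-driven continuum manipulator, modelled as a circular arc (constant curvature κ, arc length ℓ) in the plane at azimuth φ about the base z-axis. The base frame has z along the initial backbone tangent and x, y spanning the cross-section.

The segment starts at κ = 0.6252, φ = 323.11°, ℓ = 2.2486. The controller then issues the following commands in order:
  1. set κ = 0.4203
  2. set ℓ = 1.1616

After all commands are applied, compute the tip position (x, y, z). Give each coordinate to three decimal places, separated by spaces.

0.222 -0.167 1.116

initial: κ=0.6252, φ=323.11°, ℓ=2.2486
cmd 1: set κ=0.4203 → (κ,φ,ℓ)=(0.4203,323.11°,2.2486) → tip=(0.7884,-0.5918,1.9285)
cmd 2: set ℓ=1.1616 → (κ,φ,ℓ)=(0.4203,323.11°,1.1616) → tip=(0.2223,-0.1669,1.1160)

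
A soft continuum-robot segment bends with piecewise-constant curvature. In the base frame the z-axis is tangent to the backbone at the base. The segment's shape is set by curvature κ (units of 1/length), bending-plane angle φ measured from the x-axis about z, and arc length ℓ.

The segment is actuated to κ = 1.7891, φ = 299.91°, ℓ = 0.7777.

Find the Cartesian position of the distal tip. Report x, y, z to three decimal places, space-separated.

0.229 -0.398 0.550

θ = κ·ℓ = 1.7891 × 0.7777 = 1.39138 rad
ρ = (1 − cos θ)/κ = (1 − 0.17845)/1.7891 = 0.45920
z = sin θ / κ = 0.98395/1.7891 = 0.54997
x = ρ cos φ = 0.45920 × cos(299.91°) = 0.22897
y = ρ sin φ = 0.45920 × sin(299.91°) = -0.39804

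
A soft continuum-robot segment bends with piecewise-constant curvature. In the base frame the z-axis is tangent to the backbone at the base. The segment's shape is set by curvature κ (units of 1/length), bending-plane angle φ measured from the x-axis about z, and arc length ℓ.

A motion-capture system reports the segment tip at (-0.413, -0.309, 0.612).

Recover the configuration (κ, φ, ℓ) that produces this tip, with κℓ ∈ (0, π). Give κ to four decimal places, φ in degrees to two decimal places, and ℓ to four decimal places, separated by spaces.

1.6104 216.80 0.8697

ρ = √(x²+y²) = √(-0.413² + -0.309²) = 0.51580
φ = atan2(y, x) mod 360° = atan2(-0.309, -0.413) = 216.8032°
|p|² = ρ² + z² = 0.51580² + 0.612² = 0.64059
κ = 2ρ / |p|² = 2×0.51580 / 0.64059 = 1.61038
θ = 2·atan2(ρ, z) = 2·atan2(0.51580, 0.612) = 1.40061 rad
ℓ = θ/κ = 1.40061/1.61038 = 0.86974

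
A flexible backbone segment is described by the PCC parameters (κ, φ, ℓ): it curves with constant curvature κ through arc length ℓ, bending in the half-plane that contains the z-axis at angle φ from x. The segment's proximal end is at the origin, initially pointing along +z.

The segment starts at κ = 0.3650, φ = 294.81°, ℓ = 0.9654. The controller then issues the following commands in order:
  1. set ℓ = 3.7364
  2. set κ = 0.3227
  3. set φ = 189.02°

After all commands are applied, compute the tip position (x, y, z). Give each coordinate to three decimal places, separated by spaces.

initial: κ=0.3650, φ=294.81°, ℓ=0.9654
cmd 1: set ℓ=3.7364 → (κ,φ,ℓ)=(0.3650,294.81°,3.7364) → tip=(0.9133,-1.9757,2.6812)
cmd 2: set κ=0.3227 → (κ,φ,ℓ)=(0.3227,294.81°,3.7364) → tip=(0.8361,-1.8086,2.8946)
cmd 3: set φ=189.02° → (κ,φ,ℓ)=(0.3227,189.02°,3.7364) → tip=(-1.9679,-0.3124,2.8946)

-1.968 -0.312 2.895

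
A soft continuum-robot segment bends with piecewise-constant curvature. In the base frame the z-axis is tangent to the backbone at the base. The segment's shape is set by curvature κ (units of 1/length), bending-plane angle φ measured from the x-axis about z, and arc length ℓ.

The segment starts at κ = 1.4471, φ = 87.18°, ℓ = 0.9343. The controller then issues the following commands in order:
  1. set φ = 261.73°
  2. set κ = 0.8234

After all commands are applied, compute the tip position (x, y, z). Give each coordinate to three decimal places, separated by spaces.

-0.049 -0.338 0.845

initial: κ=1.4471, φ=87.18°, ℓ=0.9343
cmd 1: set φ=261.73° → (κ,φ,ℓ)=(1.4471,261.73°,0.9343) → tip=(-0.0778,-0.5354,0.6746)
cmd 2: set κ=0.8234 → (κ,φ,ℓ)=(0.8234,261.73°,0.9343) → tip=(-0.0492,-0.3384,0.8448)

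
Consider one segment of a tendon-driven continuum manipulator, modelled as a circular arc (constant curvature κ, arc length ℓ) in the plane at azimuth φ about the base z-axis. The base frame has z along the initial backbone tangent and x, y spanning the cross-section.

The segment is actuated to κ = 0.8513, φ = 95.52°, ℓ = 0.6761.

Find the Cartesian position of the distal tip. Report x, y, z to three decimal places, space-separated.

-0.018 0.188 0.639

θ = κ·ℓ = 0.8513 × 0.6761 = 0.57556 rad
ρ = (1 − cos θ)/κ = (1 − 0.83889)/0.8513 = 0.18926
z = sin θ / κ = 0.54431/0.8513 = 0.63938
x = ρ cos φ = 0.18926 × cos(95.52°) = -0.01821
y = ρ sin φ = 0.18926 × sin(95.52°) = 0.18838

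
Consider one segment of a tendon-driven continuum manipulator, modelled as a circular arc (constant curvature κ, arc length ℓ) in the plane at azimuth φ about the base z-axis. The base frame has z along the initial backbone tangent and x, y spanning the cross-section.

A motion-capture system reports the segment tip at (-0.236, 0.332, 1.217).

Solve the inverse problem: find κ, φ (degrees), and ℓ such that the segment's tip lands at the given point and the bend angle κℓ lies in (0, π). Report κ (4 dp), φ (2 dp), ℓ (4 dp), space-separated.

ρ = √(x²+y²) = √(-0.236² + 0.332²) = 0.40733
φ = atan2(y, x) mod 360° = atan2(0.332, -0.236) = 125.4069°
|p|² = ρ² + z² = 0.40733² + 1.217² = 1.64701
κ = 2ρ / |p|² = 2×0.40733 / 1.64701 = 0.49463
θ = 2·atan2(ρ, z) = 2·atan2(0.40733, 1.217) = 0.64596 rad
ℓ = θ/κ = 0.64596/0.49463 = 1.30595

0.4946 125.41 1.3059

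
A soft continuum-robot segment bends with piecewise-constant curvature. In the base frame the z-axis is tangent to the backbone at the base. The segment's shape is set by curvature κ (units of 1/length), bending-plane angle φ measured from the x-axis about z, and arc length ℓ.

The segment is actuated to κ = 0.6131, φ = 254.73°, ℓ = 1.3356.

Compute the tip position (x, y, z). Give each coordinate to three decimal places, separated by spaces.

θ = κ·ℓ = 0.6131 × 1.3356 = 0.81886 rad
ρ = (1 − cos θ)/κ = (1 − 0.68306)/0.6131 = 0.51695
z = sin θ / κ = 0.73037/0.6131 = 1.19127
x = ρ cos φ = 0.51695 × cos(254.73°) = -0.13615
y = ρ sin φ = 0.51695 × sin(254.73°) = -0.49870

-0.136 -0.499 1.191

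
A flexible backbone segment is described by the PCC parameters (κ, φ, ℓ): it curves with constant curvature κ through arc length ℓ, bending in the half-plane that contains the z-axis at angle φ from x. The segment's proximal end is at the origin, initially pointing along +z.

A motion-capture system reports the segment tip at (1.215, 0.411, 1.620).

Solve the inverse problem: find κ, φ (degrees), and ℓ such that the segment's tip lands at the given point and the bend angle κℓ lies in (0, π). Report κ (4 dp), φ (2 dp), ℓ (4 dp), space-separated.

ρ = √(x²+y²) = √(1.215² + 0.411²) = 1.28263
φ = atan2(y, x) mod 360° = atan2(0.411, 1.215) = 18.6892°
|p|² = ρ² + z² = 1.28263² + 1.620² = 4.26955
κ = 2ρ / |p|² = 2×1.28263 / 4.26955 = 0.60083
θ = 2·atan2(ρ, z) = 2·atan2(1.28263, 1.620) = 1.33938 rad
ℓ = θ/κ = 1.33938/0.60083 = 2.22922

0.6008 18.69 2.2292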